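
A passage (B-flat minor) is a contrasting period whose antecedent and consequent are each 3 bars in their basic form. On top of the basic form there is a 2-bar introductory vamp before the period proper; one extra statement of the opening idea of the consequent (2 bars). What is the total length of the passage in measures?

Basic contrasting period: 3 + 3 = 6 bars.
6 (basic form) + 2 (introduction) + 2 (extra statement) = 10.

10 measures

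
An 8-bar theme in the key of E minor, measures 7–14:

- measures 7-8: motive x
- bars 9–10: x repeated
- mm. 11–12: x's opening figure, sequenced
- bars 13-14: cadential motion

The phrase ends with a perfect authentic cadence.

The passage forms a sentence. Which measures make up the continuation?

After the presentation (mm. 7–10), the continuation covers the fragmentation through the cadence: measures 11–14.

measures 11–14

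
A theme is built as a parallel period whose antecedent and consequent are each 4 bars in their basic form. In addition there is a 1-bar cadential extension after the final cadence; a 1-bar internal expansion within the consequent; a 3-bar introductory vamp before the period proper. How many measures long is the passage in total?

Basic parallel period: 4 + 4 = 8 bars.
8 (basic form) + 1 (cadential extension) + 1 (internal expansion) + 3 (introduction) = 13.

13 measures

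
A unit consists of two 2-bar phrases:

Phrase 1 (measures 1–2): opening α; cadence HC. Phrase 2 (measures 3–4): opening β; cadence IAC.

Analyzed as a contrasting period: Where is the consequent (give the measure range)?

measures 3–4

The antecedent is the phrase ending with the weaker cadence (half cadence, phrase 1) and the consequent the one ending more conclusively (imperfect authentic cadence, phrase 2); the consequent is mm. 3–4.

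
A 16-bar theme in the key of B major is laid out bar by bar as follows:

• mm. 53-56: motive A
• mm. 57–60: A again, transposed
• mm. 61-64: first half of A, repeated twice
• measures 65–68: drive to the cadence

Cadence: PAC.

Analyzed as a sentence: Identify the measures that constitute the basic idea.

measures 53–56

The presentation of a sentence is the basic idea (measures 53–56) plus its repetition (bars 57-60); the basic idea is therefore measures 53-56.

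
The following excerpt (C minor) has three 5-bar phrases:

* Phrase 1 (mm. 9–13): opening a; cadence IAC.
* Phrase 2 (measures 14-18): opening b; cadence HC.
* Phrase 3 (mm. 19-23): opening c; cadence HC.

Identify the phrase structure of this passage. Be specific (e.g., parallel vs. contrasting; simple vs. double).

phrase group

The final phrase closes with a half cadence, which is not stronger than the preceding half cadence; the 3 phrases lack an overall antecedent–consequent design and so form a phrase group.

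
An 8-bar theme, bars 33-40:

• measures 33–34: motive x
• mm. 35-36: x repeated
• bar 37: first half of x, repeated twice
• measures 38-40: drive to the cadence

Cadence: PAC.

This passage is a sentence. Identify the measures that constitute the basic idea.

The presentation of a sentence is the basic idea (mm. 33–34) plus its repetition (mm. 35–36); the basic idea is therefore measures 33–34.

measures 33–34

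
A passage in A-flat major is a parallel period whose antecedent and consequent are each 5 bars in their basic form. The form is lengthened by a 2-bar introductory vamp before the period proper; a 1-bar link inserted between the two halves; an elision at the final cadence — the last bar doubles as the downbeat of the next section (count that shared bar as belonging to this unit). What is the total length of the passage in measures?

13 measures

Basic parallel period: 5 + 5 = 10 bars.
10 (basic form) + 2 (introduction) + 1 (link) = 13.
The elision shares a bar with the next section but does not change this unit's count.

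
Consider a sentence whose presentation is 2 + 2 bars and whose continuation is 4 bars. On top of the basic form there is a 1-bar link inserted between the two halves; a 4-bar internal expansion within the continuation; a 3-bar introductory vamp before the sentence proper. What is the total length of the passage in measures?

16 measures

Basic sentence: 2 + 2 + 4 = 8 bars.
8 (basic form) + 1 (link) + 4 (internal expansion) + 3 (introduction) = 16.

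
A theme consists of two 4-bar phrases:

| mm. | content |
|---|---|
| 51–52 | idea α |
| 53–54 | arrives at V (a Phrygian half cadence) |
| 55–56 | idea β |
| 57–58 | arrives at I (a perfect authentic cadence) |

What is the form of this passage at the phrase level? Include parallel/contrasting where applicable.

Phrase 1 ends with a Phrygian half cadence (weaker) and phrase 2 with a perfect authentic cadence (stronger): antecedent + consequent = a period.
The two phrases open with different material (α / β), so the period is contrasting.

contrasting period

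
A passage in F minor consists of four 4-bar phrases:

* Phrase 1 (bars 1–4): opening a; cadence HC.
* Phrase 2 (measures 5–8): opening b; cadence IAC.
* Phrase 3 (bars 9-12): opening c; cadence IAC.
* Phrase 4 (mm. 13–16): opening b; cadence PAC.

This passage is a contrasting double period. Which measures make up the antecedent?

measures 1–8

In a double period the four phrases pair into a large antecedent (phrases 1–2, ending imperfect authentic cadence) and a large consequent (phrases 3–4, ending perfect authentic cadence). The antecedent spans measures 1–8.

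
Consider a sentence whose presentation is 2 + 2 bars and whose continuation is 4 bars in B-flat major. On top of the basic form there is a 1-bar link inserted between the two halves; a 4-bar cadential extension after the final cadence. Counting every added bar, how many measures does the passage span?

13 measures

Basic sentence: 2 + 2 + 4 = 8 bars.
8 (basic form) + 1 (link) + 4 (cadential extension) = 13.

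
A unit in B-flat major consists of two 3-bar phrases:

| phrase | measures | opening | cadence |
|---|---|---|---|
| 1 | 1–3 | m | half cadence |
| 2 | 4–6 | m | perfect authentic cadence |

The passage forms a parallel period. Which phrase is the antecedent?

phrase 1

The phrase ending with the weaker cadence (half cadence) is the antecedent; the one ending more conclusively (perfect authentic cadence) is the consequent. The antecedent is phrase 1.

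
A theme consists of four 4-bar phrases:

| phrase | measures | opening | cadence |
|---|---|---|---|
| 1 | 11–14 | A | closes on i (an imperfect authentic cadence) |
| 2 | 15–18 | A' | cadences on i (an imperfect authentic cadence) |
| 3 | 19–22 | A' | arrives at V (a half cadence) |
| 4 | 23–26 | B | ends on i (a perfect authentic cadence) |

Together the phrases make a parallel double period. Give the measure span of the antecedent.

measures 11–18

In a double period the first pair of phrases (ending imperfect authentic cadence) is the large antecedent and the second pair (ending perfect authentic cadence) is the large consequent; the antecedent is measures 11–18.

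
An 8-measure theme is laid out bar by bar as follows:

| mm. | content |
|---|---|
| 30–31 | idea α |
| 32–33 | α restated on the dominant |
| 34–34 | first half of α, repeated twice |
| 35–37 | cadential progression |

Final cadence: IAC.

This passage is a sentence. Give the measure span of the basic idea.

The presentation of a sentence is the basic idea (bars 30–31) plus its repetition (bars 32–33); the basic idea is therefore mm. 30-31.

measures 30–31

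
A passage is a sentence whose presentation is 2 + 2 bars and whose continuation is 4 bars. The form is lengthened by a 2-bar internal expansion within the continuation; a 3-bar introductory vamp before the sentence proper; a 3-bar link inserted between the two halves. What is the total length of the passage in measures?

16 measures

Basic sentence: 2 + 2 + 4 = 8 bars.
8 (basic form) + 2 (internal expansion) + 3 (introduction) + 3 (link) = 16.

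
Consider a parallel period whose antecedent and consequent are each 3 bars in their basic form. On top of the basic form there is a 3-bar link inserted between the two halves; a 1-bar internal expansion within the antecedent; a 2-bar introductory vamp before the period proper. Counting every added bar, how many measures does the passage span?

12 measures

Basic parallel period: 3 + 3 = 6 bars.
6 (basic form) + 3 (link) + 1 (internal expansion) + 2 (introduction) = 12.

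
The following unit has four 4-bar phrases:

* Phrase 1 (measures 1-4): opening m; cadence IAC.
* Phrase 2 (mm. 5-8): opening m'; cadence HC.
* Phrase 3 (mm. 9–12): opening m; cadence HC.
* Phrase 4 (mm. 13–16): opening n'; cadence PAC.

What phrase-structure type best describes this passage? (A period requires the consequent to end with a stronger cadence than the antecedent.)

Four phrases in two halves: the first half (mm. 1–8) ends with a half cadence, the second (mm. 9–16) with a perfect authentic cadence — a large antecedent–consequent pair, i.e. a double period.
Phrase 3 begins with the same material as phrase 1, making it parallel.

parallel double period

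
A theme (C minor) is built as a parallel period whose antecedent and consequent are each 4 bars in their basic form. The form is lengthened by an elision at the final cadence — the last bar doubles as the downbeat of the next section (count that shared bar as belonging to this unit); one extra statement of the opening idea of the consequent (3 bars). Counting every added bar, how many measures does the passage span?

Basic parallel period: 4 + 4 = 8 bars.
8 (basic form) + 3 (extra statement) = 11.
The elision shares a bar with the next section but does not change this unit's count.

11 measures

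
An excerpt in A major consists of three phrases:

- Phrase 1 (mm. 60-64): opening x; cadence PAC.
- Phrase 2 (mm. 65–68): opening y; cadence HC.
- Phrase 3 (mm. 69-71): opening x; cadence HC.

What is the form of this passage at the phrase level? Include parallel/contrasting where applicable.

The final phrase closes with a half cadence, which is not stronger than the preceding half cadence; the 3 phrases lack an overall antecedent–consequent design and so form a phrase group.

phrase group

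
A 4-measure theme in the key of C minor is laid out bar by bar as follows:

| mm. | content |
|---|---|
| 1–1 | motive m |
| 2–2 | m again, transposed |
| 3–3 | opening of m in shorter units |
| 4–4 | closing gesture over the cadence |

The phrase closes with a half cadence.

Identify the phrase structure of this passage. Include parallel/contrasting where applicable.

Basic idea (m. 1) + its repetition (bar 2) form the presentation; fragmentation and cadence (measures 3–4) form the continuation — the 4-bar whole is a sentence.

sentence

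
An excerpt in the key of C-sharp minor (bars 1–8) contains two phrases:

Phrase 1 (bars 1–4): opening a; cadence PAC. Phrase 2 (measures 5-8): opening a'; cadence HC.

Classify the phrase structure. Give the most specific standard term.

phrase group

The second phrase closes with a half cadence, which is not stronger than the first phrase's perfect authentic cadence; without a weak→strong cadential pair there is no antecedent–consequent relationship, so this is a phrase group rather than a period.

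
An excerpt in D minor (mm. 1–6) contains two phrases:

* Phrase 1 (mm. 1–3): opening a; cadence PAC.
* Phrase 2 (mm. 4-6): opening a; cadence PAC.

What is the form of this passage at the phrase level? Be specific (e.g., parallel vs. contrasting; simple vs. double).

Both phrases have the same opening (a) and the same cadence (perfect authentic cadence): the second is a restatement, not a consequent, so this is a repeated phrase rather than a period.

repeated phrase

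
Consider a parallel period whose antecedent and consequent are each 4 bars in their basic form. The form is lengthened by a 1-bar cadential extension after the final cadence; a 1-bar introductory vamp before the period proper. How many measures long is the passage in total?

10 measures

Basic parallel period: 4 + 4 = 8 bars.
8 (basic form) + 1 (cadential extension) + 1 (introduction) = 10.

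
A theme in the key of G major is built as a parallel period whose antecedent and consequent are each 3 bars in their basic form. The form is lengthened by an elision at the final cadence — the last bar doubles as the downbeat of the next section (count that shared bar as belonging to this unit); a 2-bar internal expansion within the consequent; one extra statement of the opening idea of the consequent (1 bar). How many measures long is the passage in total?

9 measures

Basic parallel period: 3 + 3 = 6 bars.
6 (basic form) + 2 (internal expansion) + 1 (extra statement) = 9.
The elision shares a bar with the next section but does not change this unit's count.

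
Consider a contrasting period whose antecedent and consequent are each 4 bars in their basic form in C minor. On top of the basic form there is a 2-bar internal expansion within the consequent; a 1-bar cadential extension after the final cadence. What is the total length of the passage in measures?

Basic contrasting period: 4 + 4 = 8 bars.
8 (basic form) + 2 (internal expansion) + 1 (cadential extension) = 11.

11 measures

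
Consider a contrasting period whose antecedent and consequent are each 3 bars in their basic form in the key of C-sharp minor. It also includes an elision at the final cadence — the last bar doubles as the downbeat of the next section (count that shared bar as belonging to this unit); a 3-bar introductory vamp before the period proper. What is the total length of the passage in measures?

Basic contrasting period: 3 + 3 = 6 bars.
6 (basic form) + 3 (introduction) = 9.
The elision shares a bar with the next section but does not change this unit's count.

9 measures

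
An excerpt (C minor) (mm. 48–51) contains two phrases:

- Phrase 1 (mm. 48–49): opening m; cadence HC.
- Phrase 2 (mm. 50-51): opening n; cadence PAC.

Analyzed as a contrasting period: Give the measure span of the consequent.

measures 50–51

The antecedent is the phrase ending with the weaker cadence (half cadence, phrase 1) and the consequent the one ending more conclusively (perfect authentic cadence, phrase 2); the consequent is mm. 50–51.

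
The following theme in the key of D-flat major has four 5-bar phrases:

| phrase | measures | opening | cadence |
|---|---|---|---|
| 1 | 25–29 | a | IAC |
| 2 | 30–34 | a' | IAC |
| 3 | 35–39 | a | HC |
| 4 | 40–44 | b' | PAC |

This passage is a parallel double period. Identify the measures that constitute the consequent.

In a double period the four phrases pair into a large antecedent (phrases 1–2, ending imperfect authentic cadence) and a large consequent (phrases 3–4, ending perfect authentic cadence). The consequent spans mm. 35–44.

measures 35–44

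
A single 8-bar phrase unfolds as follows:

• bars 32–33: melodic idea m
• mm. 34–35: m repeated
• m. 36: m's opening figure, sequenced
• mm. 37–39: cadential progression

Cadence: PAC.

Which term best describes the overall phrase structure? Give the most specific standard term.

Basic idea (bars 32-33) + its repetition (mm. 34-35) form the presentation; fragmentation and cadence (measures 36-39) form the continuation — the 8-bar whole is a sentence.

sentence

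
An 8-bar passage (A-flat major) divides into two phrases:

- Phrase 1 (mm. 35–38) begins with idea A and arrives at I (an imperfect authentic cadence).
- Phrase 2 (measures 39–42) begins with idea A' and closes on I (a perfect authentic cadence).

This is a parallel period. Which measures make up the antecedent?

measures 35–38

The phrase ending with the weaker cadence (imperfect authentic cadence) is the antecedent; the one ending more conclusively (perfect authentic cadence) is the consequent. The antecedent is measures 35–38.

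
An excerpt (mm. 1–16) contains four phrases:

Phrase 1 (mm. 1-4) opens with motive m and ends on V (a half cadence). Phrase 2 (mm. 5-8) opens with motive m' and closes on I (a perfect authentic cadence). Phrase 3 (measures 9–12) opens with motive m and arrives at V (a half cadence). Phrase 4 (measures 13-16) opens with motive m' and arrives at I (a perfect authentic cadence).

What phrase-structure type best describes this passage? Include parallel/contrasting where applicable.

repeated period

The cadence pattern HC–PAC–HC–PAC is weak–strong twice, and phrases 3–4 restate phrases 1–2: a period heard twice, not a double period (which would end weakly at phrase 2).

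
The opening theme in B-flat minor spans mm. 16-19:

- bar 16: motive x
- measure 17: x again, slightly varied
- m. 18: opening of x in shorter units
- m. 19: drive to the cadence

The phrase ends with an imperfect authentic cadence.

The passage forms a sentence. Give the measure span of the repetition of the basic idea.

measures 17–17

The presentation of a sentence is the basic idea (m. 16) plus its repetition (measure 17); the repetition of the basic idea is therefore m. 17.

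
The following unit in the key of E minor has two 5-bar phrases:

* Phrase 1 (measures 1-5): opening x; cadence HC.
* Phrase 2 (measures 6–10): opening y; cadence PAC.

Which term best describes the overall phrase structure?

contrasting period

Phrase 1 ends with a half cadence (weaker) and phrase 2 with a perfect authentic cadence (stronger): antecedent + consequent = a period.
The two phrases open with different material (x / y), so the period is contrasting.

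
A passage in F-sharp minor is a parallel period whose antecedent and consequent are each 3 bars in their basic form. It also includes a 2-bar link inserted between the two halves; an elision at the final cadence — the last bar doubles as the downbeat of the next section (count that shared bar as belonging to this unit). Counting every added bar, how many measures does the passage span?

Basic parallel period: 3 + 3 = 6 bars.
6 (basic form) + 2 (link) = 8.
The elision shares a bar with the next section but does not change this unit's count.

8 measures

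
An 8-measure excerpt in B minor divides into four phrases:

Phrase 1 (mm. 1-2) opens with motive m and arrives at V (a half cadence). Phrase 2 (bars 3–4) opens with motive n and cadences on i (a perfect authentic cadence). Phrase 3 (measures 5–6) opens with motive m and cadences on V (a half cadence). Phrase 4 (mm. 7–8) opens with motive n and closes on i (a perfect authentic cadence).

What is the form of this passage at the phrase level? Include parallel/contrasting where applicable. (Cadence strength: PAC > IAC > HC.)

repeated period

The cadence pattern HC–PAC–HC–PAC is weak–strong twice, and phrases 3–4 restate phrases 1–2: a period heard twice, not a double period (which would end weakly at phrase 2).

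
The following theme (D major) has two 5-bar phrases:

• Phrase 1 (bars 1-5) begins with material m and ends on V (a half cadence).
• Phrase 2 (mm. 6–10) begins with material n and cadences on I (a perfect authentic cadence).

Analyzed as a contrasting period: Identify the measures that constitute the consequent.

measures 6–10

The antecedent is the phrase ending with the weaker cadence (half cadence, phrase 1) and the consequent the one ending more conclusively (perfect authentic cadence, phrase 2); the consequent is mm. 6–10.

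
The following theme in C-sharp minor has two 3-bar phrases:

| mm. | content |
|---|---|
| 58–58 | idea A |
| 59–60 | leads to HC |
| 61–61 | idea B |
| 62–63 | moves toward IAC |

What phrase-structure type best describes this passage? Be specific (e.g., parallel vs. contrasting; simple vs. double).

contrasting period

Phrase 1 ends with a half cadence (weaker) and phrase 2 with an imperfect authentic cadence (stronger): antecedent + consequent = a period.
The two phrases open with different material (A / B), so the period is contrasting.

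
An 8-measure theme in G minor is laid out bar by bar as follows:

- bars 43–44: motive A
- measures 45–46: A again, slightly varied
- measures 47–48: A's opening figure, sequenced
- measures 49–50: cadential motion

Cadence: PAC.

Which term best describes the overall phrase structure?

sentence

Basic idea (bars 43-44) + its repetition (mm. 45-46) form the presentation; fragmentation and cadence (mm. 47–50) form the continuation — the 8-bar whole is a sentence.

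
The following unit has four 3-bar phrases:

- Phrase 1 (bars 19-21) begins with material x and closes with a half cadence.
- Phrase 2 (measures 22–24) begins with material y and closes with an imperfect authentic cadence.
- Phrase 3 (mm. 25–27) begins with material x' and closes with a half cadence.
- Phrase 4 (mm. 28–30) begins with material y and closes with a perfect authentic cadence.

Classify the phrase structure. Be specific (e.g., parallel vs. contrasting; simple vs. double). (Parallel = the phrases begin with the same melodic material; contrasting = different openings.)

parallel double period

Four phrases in two halves: the first half (mm. 19–24) ends with an imperfect authentic cadence, the second (mm. 25–30) with a perfect authentic cadence — a large antecedent–consequent pair, i.e. a double period.
Phrase 3 begins with the same material as phrase 1, making it parallel.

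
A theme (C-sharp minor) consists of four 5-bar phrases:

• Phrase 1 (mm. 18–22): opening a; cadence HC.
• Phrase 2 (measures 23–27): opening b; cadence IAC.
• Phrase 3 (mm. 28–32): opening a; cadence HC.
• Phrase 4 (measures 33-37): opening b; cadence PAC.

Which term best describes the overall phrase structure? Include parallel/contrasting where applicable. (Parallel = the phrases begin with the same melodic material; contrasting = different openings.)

parallel double period

Four phrases in two halves: the first half (mm. 18-27) ends with an imperfect authentic cadence, the second (mm. 28–37) with a perfect authentic cadence — a large antecedent–consequent pair, i.e. a double period.
Phrase 3 begins with the same material as phrase 1, making it parallel.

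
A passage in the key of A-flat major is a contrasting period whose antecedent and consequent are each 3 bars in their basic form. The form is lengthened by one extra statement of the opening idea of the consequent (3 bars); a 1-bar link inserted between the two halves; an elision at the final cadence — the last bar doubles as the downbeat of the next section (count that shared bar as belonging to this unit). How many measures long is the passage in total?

10 measures

Basic contrasting period: 3 + 3 = 6 bars.
6 (basic form) + 3 (extra statement) + 1 (link) = 10.
The elision shares a bar with the next section but does not change this unit's count.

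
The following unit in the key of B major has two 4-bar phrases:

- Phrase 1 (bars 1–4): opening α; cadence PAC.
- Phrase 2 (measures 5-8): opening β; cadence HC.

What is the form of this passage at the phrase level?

phrase group

The second phrase closes with a half cadence, which is not stronger than the first phrase's perfect authentic cadence; without a weak→strong cadential pair there is no antecedent–consequent relationship, so this is a phrase group rather than a period.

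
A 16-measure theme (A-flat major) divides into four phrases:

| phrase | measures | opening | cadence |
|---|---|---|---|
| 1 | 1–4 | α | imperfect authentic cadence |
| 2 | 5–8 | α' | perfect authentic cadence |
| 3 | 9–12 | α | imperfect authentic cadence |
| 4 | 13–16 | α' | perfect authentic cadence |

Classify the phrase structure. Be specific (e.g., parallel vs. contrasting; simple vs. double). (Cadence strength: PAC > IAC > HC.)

The cadence pattern IAC–PAC–IAC–PAC is weak–strong twice, and phrases 3–4 restate phrases 1–2: a period heard twice, not a double period (which would end weakly at phrase 2).

repeated period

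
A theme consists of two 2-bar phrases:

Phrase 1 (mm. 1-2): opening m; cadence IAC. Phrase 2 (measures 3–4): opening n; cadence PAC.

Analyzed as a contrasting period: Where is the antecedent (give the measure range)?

The antecedent is the phrase ending with the weaker cadence (imperfect authentic cadence, phrase 1) and the consequent the one ending more conclusively (perfect authentic cadence, phrase 2); the antecedent is mm. 1-2.

measures 1–2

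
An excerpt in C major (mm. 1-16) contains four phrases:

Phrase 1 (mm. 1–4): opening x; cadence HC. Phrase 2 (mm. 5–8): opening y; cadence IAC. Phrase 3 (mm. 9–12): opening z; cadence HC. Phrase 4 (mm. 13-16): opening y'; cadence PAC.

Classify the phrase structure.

contrasting double period

Four phrases in two halves: the first half (mm. 1–8) ends with an imperfect authentic cadence, the second (mm. 9–16) with a perfect authentic cadence — a large antecedent–consequent pair, i.e. a double period.
Phrase 3 begins with different material from phrase 1, making it contrasting.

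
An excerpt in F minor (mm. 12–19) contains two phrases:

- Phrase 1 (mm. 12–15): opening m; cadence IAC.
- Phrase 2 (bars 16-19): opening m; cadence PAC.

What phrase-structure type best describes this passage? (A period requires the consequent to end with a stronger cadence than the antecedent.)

Phrase 1 ends with an imperfect authentic cadence (weaker) and phrase 2 with a perfect authentic cadence (stronger): antecedent + consequent = a period.
The two phrases open with the same material (m / m), so the period is parallel.

parallel period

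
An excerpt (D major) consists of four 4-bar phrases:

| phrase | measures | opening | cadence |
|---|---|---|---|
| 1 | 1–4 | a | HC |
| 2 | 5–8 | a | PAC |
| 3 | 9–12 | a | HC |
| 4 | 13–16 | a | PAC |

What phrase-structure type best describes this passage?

repeated period

The cadence pattern HC–PAC–HC–PAC is weak–strong twice, and phrases 3–4 restate phrases 1–2: a period heard twice, not a double period (which would end weakly at phrase 2).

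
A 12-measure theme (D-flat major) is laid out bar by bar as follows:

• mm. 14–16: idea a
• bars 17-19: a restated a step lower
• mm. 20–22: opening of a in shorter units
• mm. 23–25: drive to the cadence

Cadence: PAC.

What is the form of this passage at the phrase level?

sentence

Basic idea (mm. 14–16) + its repetition (mm. 17–19) form the presentation; fragmentation and cadence (measures 20-25) form the continuation — the 12-bar whole is a sentence.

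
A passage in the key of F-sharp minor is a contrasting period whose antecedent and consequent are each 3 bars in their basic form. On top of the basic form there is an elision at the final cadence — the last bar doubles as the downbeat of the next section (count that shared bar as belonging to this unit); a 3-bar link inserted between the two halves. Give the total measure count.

9 measures

Basic contrasting period: 3 + 3 = 6 bars.
6 (basic form) + 3 (link) = 9.
The elision shares a bar with the next section but does not change this unit's count.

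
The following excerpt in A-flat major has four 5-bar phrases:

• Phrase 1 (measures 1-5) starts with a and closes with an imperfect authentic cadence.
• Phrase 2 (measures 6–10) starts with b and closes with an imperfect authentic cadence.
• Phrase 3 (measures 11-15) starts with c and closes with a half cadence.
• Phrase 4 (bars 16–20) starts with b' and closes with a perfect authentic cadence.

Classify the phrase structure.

Four phrases in two halves: the first half (mm. 1–10) ends with an imperfect authentic cadence, the second (measures 11–20) with a perfect authentic cadence — a large antecedent–consequent pair, i.e. a double period.
Phrase 3 begins with different material from phrase 1, making it contrasting.

contrasting double period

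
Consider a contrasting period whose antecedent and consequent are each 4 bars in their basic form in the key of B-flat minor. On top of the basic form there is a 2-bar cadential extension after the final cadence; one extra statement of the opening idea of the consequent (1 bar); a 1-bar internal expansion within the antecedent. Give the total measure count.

Basic contrasting period: 4 + 4 = 8 bars.
8 (basic form) + 2 (cadential extension) + 1 (extra statement) + 1 (internal expansion) = 12.

12 measures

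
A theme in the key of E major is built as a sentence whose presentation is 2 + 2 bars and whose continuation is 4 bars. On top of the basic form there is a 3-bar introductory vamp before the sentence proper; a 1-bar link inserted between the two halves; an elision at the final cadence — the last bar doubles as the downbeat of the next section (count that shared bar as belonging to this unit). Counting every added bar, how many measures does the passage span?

Basic sentence: 2 + 2 + 4 = 8 bars.
8 (basic form) + 3 (introduction) + 1 (link) = 12.
The elision shares a bar with the next section but does not change this unit's count.

12 measures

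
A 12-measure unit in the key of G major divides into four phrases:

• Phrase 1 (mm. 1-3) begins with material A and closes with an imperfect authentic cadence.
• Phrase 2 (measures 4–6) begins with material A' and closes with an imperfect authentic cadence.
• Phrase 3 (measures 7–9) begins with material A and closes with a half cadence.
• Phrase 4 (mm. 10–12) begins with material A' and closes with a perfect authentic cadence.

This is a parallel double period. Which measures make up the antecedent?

In a double period the first pair of phrases (ending imperfect authentic cadence) is the large antecedent and the second pair (ending perfect authentic cadence) is the large consequent; the antecedent is measures 1–6.

measures 1–6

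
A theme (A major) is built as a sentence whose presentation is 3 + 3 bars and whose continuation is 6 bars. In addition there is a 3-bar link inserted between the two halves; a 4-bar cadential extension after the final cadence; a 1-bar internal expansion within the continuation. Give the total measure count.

20 measures

Basic sentence: 3 + 3 + 6 = 12 bars.
12 (basic form) + 3 (link) + 4 (cadential extension) + 1 (internal expansion) = 20.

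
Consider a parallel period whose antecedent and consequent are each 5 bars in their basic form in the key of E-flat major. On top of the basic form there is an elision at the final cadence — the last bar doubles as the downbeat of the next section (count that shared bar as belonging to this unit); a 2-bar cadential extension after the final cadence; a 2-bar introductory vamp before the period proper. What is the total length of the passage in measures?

14 measures

Basic parallel period: 5 + 5 = 10 bars.
10 (basic form) + 2 (cadential extension) + 2 (introduction) = 14.
The elision shares a bar with the next section but does not change this unit's count.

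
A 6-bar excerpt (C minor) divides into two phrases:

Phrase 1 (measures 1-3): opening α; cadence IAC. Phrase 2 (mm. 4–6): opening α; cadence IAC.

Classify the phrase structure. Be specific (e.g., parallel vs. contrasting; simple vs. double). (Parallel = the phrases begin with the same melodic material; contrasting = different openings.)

Both phrases have the same opening (α) and the same cadence (imperfect authentic cadence): the second is a restatement, not a consequent, so this is a repeated phrase rather than a period.

repeated phrase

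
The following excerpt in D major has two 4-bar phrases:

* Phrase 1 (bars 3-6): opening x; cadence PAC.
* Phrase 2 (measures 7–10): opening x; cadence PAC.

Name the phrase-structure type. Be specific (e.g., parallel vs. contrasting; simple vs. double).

Both phrases have the same opening (x) and the same cadence (perfect authentic cadence): the second is a restatement, not a consequent, so this is a repeated phrase rather than a period.

repeated phrase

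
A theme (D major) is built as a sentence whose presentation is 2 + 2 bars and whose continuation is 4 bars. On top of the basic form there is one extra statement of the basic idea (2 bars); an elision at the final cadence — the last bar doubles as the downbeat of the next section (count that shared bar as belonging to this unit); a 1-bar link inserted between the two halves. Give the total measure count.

11 measures

Basic sentence: 2 + 2 + 4 = 8 bars.
8 (basic form) + 2 (extra statement) + 1 (link) = 11.
The elision shares a bar with the next section but does not change this unit's count.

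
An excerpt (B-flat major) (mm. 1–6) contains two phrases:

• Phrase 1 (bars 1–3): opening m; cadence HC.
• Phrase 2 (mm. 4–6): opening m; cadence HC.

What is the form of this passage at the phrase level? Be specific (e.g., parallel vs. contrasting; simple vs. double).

repeated phrase

Both phrases have the same opening (m) and the same cadence (half cadence): the second is a restatement, not a consequent, so this is a repeated phrase rather than a period.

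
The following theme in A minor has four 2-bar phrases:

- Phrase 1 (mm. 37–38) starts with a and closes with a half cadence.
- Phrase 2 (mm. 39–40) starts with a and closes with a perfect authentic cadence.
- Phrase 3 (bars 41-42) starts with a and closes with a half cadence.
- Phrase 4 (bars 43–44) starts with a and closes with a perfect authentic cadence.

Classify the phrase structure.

repeated period

The cadence pattern HC–PAC–HC–PAC is weak–strong twice, and phrases 3–4 restate phrases 1–2: a period heard twice, not a double period (which would end weakly at phrase 2).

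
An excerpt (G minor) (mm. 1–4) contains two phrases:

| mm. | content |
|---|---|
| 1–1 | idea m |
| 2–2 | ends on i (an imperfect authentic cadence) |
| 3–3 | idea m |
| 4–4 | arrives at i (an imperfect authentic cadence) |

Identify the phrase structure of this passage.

repeated phrase

Both phrases have the same opening (m) and the same cadence (imperfect authentic cadence): the second is a restatement, not a consequent, so this is a repeated phrase rather than a period.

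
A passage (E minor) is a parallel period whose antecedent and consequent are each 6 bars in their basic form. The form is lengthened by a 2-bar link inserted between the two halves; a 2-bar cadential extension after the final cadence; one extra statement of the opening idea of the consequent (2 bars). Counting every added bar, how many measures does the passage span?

18 measures

Basic parallel period: 6 + 6 = 12 bars.
12 (basic form) + 2 (link) + 2 (cadential extension) + 2 (extra statement) = 18.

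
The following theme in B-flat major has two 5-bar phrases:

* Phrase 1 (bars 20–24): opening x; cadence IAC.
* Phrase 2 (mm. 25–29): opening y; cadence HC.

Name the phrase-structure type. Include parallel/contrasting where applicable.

The second phrase closes with a half cadence, which is not stronger than the first phrase's imperfect authentic cadence; without a weak→strong cadential pair there is no antecedent–consequent relationship, so this is a phrase group rather than a period.

phrase group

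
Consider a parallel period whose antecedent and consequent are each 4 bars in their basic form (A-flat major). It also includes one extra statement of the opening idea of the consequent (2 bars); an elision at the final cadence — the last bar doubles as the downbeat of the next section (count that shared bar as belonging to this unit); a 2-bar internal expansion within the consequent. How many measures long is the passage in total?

12 measures

Basic parallel period: 4 + 4 = 8 bars.
8 (basic form) + 2 (extra statement) + 2 (internal expansion) = 12.
The elision shares a bar with the next section but does not change this unit's count.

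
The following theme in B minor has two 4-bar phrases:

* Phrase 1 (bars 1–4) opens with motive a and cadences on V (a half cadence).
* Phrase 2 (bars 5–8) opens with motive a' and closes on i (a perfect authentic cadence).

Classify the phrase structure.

Phrase 1 ends with a half cadence (weaker) and phrase 2 with a perfect authentic cadence (stronger): antecedent + consequent = a period.
The two phrases open with the same material (a / a'), so the period is parallel.

parallel period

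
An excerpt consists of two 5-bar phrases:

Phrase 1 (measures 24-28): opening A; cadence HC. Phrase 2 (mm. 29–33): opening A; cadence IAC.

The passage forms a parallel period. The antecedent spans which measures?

The antecedent is the phrase ending with the weaker cadence (half cadence, phrase 1) and the consequent the one ending more conclusively (imperfect authentic cadence, phrase 2); the antecedent is mm. 24–28.

measures 24–28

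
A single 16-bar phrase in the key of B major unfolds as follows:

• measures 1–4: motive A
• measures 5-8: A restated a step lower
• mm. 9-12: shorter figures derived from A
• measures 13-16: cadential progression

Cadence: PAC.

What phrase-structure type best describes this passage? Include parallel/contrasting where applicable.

Basic idea (measures 1–4) + its repetition (mm. 5–8) form the presentation; fragmentation and cadence (measures 9–16) form the continuation — the 16-bar whole is a sentence.

sentence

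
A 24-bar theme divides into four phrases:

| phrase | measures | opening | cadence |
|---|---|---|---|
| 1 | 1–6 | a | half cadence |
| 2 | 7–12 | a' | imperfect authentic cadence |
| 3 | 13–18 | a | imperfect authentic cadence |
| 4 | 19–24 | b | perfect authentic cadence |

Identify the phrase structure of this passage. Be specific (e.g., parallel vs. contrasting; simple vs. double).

Four phrases in two halves: the first half (mm. 1-12) ends with an imperfect authentic cadence, the second (bars 13–24) with a perfect authentic cadence — a large antecedent–consequent pair, i.e. a double period.
Phrase 3 begins with the same material as phrase 1, making it parallel.

parallel double period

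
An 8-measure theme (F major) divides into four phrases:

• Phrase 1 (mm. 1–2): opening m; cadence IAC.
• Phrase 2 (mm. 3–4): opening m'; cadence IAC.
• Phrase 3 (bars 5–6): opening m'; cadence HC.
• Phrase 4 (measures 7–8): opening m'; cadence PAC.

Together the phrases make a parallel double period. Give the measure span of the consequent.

In a double period the first pair of phrases (ending imperfect authentic cadence) is the large antecedent and the second pair (ending perfect authentic cadence) is the large consequent; the consequent is measures 5–8.

measures 5–8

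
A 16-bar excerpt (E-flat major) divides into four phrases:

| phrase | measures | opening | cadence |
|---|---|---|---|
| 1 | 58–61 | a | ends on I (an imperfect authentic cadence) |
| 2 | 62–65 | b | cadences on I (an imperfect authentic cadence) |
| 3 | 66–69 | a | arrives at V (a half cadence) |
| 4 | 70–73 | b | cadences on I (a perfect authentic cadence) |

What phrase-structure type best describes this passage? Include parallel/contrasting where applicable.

parallel double period

Four phrases in two halves: the first half (mm. 58–65) ends with an imperfect authentic cadence, the second (bars 66-73) with a perfect authentic cadence — a large antecedent–consequent pair, i.e. a double period.
Phrase 3 begins with the same material as phrase 1, making it parallel.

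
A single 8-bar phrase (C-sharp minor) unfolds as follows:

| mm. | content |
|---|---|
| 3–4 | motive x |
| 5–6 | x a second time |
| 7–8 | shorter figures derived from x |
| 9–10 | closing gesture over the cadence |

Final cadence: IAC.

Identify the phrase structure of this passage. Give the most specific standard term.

sentence

Basic idea (bars 3–4) + its repetition (bars 5–6) form the presentation; fragmentation and cadence (mm. 7–10) form the continuation — the 8-bar whole is a sentence.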